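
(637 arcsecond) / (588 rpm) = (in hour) 1.393e-08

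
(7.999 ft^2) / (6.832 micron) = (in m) 1.088e+05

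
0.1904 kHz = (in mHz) 1.904e+05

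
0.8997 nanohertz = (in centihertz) 8.997e-08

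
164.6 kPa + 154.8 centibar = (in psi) 46.33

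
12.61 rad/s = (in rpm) 120.4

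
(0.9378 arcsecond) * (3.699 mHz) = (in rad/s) 1.682e-08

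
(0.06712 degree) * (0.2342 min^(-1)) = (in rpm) 4.367e-05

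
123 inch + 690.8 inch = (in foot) 67.82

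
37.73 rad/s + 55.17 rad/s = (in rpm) 887.1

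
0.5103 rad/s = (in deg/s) 29.24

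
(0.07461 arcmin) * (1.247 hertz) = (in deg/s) 0.001551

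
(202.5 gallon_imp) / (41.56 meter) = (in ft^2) 0.2384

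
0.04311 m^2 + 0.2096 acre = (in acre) 0.2096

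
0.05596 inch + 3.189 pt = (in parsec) 8.252e-20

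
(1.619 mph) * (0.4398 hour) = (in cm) 1.146e+05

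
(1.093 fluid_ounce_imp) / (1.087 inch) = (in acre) 2.779e-07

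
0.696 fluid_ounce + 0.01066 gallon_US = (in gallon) 0.0161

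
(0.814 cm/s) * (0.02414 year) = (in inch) 2.44e+05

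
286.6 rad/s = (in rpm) 2737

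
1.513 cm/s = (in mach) 4.443e-05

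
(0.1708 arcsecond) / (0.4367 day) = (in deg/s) 1.257e-09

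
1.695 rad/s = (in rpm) 16.19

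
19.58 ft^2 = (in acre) 0.0004495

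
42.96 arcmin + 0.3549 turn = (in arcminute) 7709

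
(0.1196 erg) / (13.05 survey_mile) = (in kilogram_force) 5.807e-14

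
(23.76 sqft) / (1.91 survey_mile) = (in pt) 2.036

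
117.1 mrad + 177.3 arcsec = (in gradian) 7.51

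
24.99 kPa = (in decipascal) 2.499e+05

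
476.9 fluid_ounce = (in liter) 14.1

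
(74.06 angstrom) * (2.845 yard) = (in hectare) 1.927e-12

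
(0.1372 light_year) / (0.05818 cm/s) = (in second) 2.231e+18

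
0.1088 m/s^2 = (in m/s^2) 0.1088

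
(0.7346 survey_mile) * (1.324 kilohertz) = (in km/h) 5.635e+06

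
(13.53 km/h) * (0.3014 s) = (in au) 7.572e-12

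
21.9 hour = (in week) 0.1304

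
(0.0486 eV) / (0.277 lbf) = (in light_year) 6.68e-37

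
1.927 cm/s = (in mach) 5.659e-05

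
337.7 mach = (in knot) 2.235e+05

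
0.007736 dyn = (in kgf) 7.889e-09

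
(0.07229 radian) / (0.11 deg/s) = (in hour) 0.01046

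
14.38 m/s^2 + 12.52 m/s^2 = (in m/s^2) 26.9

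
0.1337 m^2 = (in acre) 3.304e-05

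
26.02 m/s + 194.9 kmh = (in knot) 155.8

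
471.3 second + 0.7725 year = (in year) 0.7725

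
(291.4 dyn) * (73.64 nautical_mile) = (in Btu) 0.3767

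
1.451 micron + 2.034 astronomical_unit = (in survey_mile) 1.891e+08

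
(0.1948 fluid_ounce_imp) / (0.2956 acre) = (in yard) 5.06e-09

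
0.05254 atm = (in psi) 0.7721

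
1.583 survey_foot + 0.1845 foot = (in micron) 5.387e+05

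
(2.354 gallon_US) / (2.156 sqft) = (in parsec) 1.442e-18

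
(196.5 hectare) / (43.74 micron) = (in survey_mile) 2.791e+07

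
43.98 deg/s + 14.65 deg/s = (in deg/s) 58.63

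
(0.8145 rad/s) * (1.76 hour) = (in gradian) 3.285e+05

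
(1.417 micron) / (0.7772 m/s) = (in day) 2.11e-11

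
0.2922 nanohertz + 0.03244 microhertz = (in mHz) 3.273e-05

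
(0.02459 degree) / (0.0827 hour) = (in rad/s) 1.442e-06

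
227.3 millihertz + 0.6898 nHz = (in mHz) 227.3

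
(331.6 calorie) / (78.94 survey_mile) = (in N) 0.01092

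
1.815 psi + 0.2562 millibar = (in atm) 0.1238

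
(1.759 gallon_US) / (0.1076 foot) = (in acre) 5.017e-05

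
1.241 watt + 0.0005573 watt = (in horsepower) 0.001665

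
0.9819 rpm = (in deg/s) 5.891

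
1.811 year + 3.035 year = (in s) 1.528e+08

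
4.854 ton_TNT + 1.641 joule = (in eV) 1.268e+29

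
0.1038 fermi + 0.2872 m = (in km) 0.0002872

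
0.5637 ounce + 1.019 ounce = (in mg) 4.487e+04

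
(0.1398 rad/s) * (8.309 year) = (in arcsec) 7.556e+12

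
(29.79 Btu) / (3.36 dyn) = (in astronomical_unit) 0.006253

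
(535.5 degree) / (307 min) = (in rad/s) 0.0005074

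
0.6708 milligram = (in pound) 1.479e-06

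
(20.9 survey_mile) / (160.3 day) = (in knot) 0.004721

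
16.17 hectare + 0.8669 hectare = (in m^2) 1.704e+05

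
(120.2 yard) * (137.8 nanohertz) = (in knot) 2.944e-05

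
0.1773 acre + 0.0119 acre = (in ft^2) 8242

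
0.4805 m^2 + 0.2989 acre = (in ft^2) 1.303e+04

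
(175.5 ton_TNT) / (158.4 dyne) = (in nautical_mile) 2.503e+11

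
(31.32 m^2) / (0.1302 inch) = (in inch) 3.729e+05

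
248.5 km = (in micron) 2.485e+11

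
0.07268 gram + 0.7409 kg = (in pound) 1.634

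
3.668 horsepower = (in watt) 2735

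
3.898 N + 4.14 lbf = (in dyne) 2.231e+06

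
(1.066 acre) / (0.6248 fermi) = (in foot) 2.265e+19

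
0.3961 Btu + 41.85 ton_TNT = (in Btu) 1.66e+08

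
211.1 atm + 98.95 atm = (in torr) 2.356e+05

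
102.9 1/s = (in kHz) 0.1029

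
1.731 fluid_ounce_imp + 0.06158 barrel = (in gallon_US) 2.599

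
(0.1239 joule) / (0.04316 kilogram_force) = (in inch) 11.52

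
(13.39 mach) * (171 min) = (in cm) 4.678e+09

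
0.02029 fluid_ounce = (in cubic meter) 6e-07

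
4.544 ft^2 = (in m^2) 0.4222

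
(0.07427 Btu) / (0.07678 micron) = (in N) 1.021e+09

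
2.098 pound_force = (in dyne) 9.332e+05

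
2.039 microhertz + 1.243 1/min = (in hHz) 0.0002072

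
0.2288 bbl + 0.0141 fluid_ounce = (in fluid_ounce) 1230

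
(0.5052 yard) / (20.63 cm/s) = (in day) 2.592e-05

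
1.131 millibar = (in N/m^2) 113.1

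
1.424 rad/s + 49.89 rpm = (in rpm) 63.49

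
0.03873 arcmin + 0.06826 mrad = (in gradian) 0.005063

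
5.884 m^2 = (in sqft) 63.33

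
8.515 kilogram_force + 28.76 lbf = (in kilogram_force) 21.56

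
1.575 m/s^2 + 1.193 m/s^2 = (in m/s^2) 2.768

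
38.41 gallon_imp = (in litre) 174.6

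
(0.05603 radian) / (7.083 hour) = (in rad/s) 2.197e-06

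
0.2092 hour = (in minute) 12.55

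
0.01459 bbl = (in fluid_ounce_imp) 81.64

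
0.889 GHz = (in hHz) 8.89e+06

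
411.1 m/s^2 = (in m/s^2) 411.1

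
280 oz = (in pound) 17.5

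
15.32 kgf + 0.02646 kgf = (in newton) 150.5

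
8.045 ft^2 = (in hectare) 7.474e-05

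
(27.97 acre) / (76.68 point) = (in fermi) 4.184e+21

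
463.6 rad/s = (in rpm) 4427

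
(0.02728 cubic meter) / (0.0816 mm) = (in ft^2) 3599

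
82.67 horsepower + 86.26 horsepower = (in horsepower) 168.9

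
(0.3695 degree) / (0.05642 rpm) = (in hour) 0.0003032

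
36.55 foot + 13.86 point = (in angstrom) 1.115e+11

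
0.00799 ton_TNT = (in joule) 3.343e+07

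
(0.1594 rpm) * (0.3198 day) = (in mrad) 4.612e+05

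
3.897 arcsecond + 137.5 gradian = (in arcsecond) 4.455e+05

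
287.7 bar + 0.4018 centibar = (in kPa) 2.877e+04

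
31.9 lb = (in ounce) 510.4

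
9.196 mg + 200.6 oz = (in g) 5687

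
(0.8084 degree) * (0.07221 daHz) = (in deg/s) 0.5837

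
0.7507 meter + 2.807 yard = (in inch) 130.6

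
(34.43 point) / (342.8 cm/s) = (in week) 5.858e-09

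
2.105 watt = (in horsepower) 0.002823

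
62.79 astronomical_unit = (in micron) 9.393e+18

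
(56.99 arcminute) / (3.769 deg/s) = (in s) 0.252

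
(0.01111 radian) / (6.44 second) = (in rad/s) 0.001725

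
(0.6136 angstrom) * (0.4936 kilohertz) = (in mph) 6.775e-08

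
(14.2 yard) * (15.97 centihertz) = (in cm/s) 207.4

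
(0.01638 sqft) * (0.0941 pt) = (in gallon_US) 1.335e-05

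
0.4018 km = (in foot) 1318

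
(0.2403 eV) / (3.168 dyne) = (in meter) 1.215e-15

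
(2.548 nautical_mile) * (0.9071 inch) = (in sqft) 1170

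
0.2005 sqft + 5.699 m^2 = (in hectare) 0.0005718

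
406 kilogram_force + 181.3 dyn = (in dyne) 3.982e+08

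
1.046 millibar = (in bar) 0.001046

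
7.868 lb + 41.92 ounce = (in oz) 167.8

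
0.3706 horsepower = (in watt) 276.4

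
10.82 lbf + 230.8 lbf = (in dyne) 1.075e+08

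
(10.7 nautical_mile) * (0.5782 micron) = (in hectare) 1.146e-06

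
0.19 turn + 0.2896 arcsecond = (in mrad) 1194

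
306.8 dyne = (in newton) 0.003068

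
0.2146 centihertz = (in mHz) 2.146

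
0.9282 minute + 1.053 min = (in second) 118.9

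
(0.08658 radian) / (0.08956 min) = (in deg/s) 0.9232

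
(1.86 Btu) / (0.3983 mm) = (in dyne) 4.927e+11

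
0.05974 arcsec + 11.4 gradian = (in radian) 0.1791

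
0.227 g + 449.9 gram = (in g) 450.1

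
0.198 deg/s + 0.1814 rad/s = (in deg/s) 10.59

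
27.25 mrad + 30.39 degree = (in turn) 0.08875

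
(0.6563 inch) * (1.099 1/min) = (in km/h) 0.001099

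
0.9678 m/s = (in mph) 2.165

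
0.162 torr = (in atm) 0.0002132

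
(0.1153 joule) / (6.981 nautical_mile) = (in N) 8.918e-06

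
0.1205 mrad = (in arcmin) 0.4142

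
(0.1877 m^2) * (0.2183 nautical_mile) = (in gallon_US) 2.005e+04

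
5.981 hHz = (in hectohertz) 5.981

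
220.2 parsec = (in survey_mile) 4.222e+15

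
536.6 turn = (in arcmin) 1.159e+07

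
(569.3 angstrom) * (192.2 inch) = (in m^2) 2.779e-07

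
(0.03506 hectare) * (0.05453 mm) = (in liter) 19.12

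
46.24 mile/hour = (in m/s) 20.67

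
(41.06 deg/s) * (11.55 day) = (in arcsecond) 1.475e+11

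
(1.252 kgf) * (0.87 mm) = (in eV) 6.667e+16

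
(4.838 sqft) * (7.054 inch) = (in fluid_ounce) 2723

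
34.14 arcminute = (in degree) 0.569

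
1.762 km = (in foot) 5781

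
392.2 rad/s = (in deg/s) 2.247e+04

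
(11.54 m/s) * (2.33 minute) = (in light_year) 1.705e-13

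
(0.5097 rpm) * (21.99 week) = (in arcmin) 2.44e+09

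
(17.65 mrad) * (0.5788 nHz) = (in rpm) 9.755e-11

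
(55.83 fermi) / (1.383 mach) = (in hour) 3.293e-20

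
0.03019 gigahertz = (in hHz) 3.019e+05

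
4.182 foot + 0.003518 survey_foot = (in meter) 1.276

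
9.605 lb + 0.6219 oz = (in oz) 154.3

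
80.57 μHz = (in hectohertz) 8.057e-07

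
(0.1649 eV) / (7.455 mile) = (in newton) 2.202e-24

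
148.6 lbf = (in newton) 661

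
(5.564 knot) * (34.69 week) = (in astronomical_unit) 0.0004014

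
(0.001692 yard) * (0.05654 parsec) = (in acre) 6.67e+08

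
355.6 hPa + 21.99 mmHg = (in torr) 288.7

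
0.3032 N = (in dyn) 3.032e+04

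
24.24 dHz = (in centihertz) 242.4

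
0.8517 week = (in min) 8585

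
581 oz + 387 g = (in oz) 594.7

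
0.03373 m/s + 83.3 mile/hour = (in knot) 72.45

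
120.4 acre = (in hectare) 48.72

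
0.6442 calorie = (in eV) 1.682e+19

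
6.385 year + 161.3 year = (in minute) 8.814e+07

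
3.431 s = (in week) 5.673e-06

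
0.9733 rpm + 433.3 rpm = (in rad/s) 45.48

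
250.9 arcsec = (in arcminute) 4.182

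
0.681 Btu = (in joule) 718.5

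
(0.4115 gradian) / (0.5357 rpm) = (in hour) 3.201e-05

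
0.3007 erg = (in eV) 1.877e+11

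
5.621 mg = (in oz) 0.0001983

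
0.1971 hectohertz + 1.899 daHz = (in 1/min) 2322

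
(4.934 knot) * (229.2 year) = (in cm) 1.835e+12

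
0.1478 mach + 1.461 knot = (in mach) 0.15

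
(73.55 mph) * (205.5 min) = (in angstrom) 4.054e+15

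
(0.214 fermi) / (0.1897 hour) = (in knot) 6.091e-19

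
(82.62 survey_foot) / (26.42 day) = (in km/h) 3.972e-05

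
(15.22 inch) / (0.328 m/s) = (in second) 1.179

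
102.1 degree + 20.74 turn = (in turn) 21.02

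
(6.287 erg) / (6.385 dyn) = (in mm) 9.847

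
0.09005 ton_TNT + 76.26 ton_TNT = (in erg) 3.194e+18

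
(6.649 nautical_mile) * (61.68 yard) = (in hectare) 69.45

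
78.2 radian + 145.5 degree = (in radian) 80.74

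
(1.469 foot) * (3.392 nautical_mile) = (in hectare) 0.2813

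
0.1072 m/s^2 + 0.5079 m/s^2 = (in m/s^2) 0.6151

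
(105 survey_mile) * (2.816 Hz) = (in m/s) 4.759e+05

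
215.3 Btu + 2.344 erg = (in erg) 2.272e+12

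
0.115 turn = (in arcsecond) 1.49e+05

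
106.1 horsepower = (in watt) 7.912e+04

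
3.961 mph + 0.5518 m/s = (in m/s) 2.323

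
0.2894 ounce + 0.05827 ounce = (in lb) 0.02173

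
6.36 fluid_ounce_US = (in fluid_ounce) 6.36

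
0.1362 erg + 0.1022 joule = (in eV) 6.379e+17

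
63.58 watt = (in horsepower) 0.08526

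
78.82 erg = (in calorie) 1.884e-06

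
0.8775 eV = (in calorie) 3.36e-20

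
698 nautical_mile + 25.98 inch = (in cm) 1.293e+08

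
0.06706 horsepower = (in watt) 50.01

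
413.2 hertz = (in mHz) 4.132e+05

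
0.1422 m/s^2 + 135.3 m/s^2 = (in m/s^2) 135.4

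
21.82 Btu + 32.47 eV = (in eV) 1.437e+23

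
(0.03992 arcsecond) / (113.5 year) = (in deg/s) 3.098e-15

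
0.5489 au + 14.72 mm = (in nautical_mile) 4.434e+07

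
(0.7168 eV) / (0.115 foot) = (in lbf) 7.366e-19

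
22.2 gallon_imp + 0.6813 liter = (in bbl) 0.6391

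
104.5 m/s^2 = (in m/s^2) 104.5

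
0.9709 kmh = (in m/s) 0.2697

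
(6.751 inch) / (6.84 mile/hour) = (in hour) 1.558e-05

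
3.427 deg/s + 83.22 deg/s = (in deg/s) 86.65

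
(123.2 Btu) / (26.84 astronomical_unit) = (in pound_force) 7.278e-09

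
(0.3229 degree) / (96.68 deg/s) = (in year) 1.059e-10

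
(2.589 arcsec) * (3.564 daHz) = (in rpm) 0.004272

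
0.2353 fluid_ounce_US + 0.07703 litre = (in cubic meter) 8.399e-05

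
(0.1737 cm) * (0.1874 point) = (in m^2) 1.148e-07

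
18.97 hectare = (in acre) 46.88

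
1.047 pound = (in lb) 1.047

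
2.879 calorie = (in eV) 7.518e+19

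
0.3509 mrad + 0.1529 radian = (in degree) 8.781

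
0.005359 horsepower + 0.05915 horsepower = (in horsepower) 0.06451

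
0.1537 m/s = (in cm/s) 15.37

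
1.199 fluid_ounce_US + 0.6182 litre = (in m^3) 0.0006537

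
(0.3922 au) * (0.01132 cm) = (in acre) 1641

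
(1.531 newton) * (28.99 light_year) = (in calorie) 1.004e+17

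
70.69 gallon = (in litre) 267.6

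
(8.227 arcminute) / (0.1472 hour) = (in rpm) 4.312e-05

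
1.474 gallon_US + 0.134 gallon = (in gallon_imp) 1.339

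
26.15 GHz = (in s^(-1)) 2.615e+10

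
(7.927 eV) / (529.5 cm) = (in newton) 2.399e-19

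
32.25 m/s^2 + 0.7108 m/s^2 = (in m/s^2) 32.96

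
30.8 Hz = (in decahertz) 3.08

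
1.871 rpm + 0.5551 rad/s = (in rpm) 7.172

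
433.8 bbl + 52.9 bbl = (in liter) 7.738e+04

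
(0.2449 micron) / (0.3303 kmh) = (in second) 2.669e-06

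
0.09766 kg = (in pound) 0.2153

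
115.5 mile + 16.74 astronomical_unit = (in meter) 2.504e+12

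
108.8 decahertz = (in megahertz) 0.001088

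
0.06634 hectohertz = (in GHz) 6.634e-09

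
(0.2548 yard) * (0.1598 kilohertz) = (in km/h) 134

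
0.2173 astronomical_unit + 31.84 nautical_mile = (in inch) 1.28e+12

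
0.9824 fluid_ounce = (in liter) 0.02905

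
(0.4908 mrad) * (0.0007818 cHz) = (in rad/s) 3.837e-09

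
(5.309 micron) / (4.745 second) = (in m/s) 1.119e-06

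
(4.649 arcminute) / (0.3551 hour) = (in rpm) 1.01e-05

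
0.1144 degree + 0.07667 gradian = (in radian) 0.003201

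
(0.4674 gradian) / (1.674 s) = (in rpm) 0.04188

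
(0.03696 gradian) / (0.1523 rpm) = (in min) 0.0006067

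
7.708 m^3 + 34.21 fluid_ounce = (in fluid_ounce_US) 2.607e+05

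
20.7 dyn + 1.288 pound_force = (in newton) 5.73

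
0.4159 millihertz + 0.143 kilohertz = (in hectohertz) 1.43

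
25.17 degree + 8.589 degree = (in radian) 0.5892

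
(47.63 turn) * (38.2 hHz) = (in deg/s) 6.55e+07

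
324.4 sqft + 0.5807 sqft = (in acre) 0.007461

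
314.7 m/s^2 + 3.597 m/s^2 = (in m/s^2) 318.3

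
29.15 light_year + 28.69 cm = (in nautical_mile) 1.489e+14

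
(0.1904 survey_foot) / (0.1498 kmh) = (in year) 4.422e-08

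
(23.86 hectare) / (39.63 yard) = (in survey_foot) 2.16e+04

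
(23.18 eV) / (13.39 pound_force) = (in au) 4.168e-31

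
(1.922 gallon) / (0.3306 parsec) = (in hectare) 7.132e-23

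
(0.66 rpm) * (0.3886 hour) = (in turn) 15.39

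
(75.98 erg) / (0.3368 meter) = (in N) 2.256e-05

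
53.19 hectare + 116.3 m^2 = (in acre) 131.5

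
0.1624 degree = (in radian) 0.002834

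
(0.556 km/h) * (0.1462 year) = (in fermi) 7.121e+20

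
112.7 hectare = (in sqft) 1.213e+07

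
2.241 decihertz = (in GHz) 2.241e-10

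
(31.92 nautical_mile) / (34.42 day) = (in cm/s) 1.988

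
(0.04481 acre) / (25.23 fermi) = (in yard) 7.86e+15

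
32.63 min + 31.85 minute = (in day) 0.04478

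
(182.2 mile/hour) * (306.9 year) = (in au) 5.27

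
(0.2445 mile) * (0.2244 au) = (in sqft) 1.422e+14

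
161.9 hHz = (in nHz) 1.619e+13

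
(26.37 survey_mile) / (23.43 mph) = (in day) 0.0469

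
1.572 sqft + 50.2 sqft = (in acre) 0.001189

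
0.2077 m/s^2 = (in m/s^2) 0.2077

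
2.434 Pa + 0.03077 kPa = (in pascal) 33.2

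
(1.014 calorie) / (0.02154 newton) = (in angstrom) 1.97e+12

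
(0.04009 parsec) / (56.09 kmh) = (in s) 7.94e+13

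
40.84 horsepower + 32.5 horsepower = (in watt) 5.469e+04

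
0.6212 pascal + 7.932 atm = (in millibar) 8037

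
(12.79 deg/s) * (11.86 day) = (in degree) 1.311e+07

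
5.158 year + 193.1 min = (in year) 5.158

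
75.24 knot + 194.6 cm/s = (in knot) 79.02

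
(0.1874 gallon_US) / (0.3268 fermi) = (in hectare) 2.171e+08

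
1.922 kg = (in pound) 4.237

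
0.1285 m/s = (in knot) 0.2498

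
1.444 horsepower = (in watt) 1077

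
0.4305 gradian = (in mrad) 6.762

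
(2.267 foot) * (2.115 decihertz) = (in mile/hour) 0.3269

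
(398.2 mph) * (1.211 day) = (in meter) 1.863e+07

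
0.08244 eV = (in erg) 1.321e-13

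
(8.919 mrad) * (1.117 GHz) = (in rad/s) 9.963e+06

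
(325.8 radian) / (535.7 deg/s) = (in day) 0.0004033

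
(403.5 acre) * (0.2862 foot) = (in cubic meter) 1.424e+05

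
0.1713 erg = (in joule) 1.713e-08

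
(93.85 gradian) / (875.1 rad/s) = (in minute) 2.808e-05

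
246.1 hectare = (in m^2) 2.461e+06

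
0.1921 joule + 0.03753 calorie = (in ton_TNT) 8.344e-11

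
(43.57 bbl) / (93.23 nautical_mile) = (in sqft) 0.0004318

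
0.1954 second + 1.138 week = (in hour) 191.2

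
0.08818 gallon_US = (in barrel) 0.0021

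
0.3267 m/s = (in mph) 0.7308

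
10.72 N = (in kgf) 1.093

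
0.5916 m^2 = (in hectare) 5.916e-05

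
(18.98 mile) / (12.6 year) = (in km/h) 0.0002767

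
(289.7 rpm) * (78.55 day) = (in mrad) 2.059e+11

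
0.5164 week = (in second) 3.123e+05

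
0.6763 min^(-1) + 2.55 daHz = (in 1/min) 1531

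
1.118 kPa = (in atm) 0.01103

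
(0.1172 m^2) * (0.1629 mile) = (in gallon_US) 8117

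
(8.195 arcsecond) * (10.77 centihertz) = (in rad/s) 4.279e-06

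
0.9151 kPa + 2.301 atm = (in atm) 2.31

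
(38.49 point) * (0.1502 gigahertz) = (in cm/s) 2.039e+08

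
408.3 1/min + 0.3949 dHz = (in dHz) 68.44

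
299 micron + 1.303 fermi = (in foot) 0.000981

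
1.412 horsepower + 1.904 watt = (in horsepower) 1.415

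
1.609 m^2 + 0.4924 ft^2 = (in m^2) 1.655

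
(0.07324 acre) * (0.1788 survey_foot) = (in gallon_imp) 3553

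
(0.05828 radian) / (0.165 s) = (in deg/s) 20.24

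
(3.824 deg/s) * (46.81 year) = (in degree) 5.645e+09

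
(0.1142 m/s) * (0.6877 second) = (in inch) 3.092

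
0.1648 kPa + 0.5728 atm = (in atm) 0.5744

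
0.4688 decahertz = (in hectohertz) 0.04688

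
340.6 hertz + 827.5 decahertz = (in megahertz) 0.008616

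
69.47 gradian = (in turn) 0.1737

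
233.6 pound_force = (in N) 1039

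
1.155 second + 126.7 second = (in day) 0.00148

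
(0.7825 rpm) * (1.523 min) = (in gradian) 476.7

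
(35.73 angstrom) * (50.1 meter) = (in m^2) 1.79e-07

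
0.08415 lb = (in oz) 1.346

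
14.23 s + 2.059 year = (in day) 751.5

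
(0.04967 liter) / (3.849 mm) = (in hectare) 1.29e-06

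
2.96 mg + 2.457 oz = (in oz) 2.457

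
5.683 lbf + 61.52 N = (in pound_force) 19.51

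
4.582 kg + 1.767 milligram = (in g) 4582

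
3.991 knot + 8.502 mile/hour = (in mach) 0.01719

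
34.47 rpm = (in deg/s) 206.8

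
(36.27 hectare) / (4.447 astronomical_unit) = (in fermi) 5.452e+08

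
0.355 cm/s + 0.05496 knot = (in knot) 0.06186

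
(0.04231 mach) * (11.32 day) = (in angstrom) 1.409e+17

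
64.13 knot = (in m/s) 32.99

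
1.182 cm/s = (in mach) 3.471e-05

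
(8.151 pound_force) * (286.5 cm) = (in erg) 1.039e+09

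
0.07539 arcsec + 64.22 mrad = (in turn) 0.01022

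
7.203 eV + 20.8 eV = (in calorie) 1.072e-18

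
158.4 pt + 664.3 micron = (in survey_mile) 3.513e-05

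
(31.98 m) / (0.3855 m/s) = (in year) 2.631e-06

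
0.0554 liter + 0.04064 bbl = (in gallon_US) 1.722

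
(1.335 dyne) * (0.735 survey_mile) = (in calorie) 0.003774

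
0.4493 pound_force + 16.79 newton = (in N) 18.79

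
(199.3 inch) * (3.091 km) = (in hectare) 1.565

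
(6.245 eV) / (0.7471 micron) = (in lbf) 3.011e-13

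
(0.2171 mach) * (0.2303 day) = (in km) 1471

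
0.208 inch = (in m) 0.005283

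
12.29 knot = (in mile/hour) 14.14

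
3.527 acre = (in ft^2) 1.536e+05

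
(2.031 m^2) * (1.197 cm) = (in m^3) 0.02431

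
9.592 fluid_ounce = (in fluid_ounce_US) 9.592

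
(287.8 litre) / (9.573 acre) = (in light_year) 7.852e-22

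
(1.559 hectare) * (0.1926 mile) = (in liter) 4.832e+09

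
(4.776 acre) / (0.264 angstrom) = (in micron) 7.321e+20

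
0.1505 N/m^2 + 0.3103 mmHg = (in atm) 0.0004098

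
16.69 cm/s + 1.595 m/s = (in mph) 3.941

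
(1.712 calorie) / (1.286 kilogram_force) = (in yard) 0.6212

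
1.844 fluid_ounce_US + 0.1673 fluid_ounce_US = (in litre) 0.05948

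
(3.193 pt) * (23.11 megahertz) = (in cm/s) 2.603e+06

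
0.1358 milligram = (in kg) 1.358e-07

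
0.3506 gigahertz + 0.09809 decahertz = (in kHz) 3.506e+05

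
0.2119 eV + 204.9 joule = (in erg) 2.049e+09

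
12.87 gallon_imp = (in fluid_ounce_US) 1978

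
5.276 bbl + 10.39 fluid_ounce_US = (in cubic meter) 0.8391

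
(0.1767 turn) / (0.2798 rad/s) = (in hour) 0.001102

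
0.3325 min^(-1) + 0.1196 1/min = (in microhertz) 7535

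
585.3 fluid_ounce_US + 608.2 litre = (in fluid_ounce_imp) 2.201e+04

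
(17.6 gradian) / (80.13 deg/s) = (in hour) 5.491e-05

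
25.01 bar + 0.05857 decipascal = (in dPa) 2.501e+07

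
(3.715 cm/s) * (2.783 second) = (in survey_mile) 6.424e-05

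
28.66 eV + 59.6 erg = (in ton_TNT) 1.424e-15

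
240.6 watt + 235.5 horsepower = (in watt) 1.759e+05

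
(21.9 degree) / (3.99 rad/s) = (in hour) 2.661e-05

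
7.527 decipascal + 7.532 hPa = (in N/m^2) 754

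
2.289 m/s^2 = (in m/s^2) 2.289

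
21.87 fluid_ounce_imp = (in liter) 0.6214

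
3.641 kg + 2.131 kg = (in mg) 5.772e+06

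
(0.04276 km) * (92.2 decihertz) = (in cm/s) 3.942e+04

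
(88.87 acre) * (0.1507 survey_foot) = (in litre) 1.652e+07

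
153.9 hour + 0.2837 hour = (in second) 5.551e+05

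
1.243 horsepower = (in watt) 926.9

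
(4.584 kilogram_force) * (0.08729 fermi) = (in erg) 3.924e-08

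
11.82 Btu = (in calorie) 2981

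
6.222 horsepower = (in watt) 4640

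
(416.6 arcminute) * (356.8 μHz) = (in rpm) 0.0004129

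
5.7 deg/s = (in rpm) 0.95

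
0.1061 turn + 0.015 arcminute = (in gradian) 42.44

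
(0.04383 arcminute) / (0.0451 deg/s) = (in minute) 0.00027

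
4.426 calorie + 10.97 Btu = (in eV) 7.235e+22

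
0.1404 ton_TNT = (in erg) 5.874e+15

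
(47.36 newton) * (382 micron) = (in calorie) 0.004324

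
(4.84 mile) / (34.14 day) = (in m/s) 0.002641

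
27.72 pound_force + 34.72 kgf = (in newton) 463.8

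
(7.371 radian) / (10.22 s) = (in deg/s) 41.32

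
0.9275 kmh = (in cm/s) 25.76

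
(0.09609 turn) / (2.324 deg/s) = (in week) 2.461e-05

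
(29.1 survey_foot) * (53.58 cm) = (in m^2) 4.752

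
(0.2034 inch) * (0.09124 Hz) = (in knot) 0.0009163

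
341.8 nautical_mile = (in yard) 6.923e+05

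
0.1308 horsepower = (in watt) 97.54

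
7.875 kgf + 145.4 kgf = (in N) 1503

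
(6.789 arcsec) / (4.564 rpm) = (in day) 7.971e-10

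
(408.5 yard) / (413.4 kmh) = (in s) 3.253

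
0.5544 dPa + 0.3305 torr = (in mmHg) 0.3309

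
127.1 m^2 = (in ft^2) 1368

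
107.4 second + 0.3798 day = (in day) 0.381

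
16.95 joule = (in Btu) 0.01607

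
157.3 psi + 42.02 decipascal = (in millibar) 1.085e+04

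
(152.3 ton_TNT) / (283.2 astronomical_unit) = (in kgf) 0.001534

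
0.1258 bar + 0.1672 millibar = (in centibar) 12.6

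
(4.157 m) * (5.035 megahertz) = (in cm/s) 2.093e+09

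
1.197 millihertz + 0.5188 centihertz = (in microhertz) 6385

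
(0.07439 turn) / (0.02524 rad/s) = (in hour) 0.005144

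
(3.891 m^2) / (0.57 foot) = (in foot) 73.48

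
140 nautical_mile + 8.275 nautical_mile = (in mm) 2.746e+08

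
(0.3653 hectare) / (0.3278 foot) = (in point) 1.036e+08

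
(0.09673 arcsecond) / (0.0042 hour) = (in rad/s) 3.102e-08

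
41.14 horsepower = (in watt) 3.068e+04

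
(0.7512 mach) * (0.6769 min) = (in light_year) 1.098e-12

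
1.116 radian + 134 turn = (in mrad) 8.431e+05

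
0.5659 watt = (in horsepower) 0.0007589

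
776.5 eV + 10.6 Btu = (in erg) 1.118e+11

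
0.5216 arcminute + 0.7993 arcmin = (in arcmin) 1.321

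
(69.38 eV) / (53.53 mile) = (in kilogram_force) 1.316e-23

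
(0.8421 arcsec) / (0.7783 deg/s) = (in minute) 5.009e-06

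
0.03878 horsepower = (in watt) 28.92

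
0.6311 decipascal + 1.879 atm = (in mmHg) 1428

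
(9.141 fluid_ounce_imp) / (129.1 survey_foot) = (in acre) 1.631e-09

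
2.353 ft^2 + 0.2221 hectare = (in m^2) 2221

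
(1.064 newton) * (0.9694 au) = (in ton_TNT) 36.88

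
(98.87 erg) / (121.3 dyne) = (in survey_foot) 0.02674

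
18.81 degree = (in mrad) 328.3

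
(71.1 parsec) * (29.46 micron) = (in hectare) 6.463e+09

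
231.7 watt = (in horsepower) 0.3107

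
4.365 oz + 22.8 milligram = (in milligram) 1.238e+05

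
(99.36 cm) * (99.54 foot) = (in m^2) 30.15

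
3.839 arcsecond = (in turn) 2.962e-06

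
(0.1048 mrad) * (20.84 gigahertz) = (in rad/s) 2.184e+06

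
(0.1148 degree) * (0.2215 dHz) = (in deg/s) 0.002543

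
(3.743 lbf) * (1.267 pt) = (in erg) 7.442e+04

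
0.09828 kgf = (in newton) 0.9638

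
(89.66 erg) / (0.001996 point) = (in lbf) 2.863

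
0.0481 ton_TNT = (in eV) 1.256e+27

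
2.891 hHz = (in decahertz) 28.91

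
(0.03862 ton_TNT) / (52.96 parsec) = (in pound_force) 2.223e-11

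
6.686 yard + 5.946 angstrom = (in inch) 240.7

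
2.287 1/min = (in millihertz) 38.12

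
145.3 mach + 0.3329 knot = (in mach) 145.3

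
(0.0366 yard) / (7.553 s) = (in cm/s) 0.4431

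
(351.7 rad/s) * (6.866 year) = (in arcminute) 2.618e+14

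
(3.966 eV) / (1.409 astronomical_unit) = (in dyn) 3.015e-25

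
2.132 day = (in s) 1.842e+05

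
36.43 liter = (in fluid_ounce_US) 1232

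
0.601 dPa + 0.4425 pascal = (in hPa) 0.005026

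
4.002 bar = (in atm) 3.95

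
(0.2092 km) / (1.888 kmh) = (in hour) 0.1108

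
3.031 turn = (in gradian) 1212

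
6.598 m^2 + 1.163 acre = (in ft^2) 5.073e+04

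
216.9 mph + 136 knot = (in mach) 0.4902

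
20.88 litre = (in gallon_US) 5.516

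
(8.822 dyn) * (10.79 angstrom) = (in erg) 9.519e-07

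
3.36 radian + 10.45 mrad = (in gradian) 214.6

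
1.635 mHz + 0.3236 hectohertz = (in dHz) 323.6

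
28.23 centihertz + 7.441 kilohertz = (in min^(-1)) 4.465e+05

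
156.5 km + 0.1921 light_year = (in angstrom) 1.817e+25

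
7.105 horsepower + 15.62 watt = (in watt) 5314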